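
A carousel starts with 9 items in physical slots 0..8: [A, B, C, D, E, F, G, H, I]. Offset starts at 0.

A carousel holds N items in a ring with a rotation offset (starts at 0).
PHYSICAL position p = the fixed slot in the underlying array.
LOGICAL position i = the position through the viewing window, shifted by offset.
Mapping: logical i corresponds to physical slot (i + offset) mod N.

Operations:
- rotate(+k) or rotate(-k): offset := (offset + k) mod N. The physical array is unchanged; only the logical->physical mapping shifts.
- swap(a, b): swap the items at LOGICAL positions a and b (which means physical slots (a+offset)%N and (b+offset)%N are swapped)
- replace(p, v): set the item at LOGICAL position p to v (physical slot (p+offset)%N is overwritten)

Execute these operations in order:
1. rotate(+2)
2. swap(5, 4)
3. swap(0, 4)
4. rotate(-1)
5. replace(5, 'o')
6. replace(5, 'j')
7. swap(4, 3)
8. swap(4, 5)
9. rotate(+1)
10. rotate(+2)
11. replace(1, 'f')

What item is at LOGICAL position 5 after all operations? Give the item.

After op 1 (rotate(+2)): offset=2, physical=[A,B,C,D,E,F,G,H,I], logical=[C,D,E,F,G,H,I,A,B]
After op 2 (swap(5, 4)): offset=2, physical=[A,B,C,D,E,F,H,G,I], logical=[C,D,E,F,H,G,I,A,B]
After op 3 (swap(0, 4)): offset=2, physical=[A,B,H,D,E,F,C,G,I], logical=[H,D,E,F,C,G,I,A,B]
After op 4 (rotate(-1)): offset=1, physical=[A,B,H,D,E,F,C,G,I], logical=[B,H,D,E,F,C,G,I,A]
After op 5 (replace(5, 'o')): offset=1, physical=[A,B,H,D,E,F,o,G,I], logical=[B,H,D,E,F,o,G,I,A]
After op 6 (replace(5, 'j')): offset=1, physical=[A,B,H,D,E,F,j,G,I], logical=[B,H,D,E,F,j,G,I,A]
After op 7 (swap(4, 3)): offset=1, physical=[A,B,H,D,F,E,j,G,I], logical=[B,H,D,F,E,j,G,I,A]
After op 8 (swap(4, 5)): offset=1, physical=[A,B,H,D,F,j,E,G,I], logical=[B,H,D,F,j,E,G,I,A]
After op 9 (rotate(+1)): offset=2, physical=[A,B,H,D,F,j,E,G,I], logical=[H,D,F,j,E,G,I,A,B]
After op 10 (rotate(+2)): offset=4, physical=[A,B,H,D,F,j,E,G,I], logical=[F,j,E,G,I,A,B,H,D]
After op 11 (replace(1, 'f')): offset=4, physical=[A,B,H,D,F,f,E,G,I], logical=[F,f,E,G,I,A,B,H,D]

Answer: A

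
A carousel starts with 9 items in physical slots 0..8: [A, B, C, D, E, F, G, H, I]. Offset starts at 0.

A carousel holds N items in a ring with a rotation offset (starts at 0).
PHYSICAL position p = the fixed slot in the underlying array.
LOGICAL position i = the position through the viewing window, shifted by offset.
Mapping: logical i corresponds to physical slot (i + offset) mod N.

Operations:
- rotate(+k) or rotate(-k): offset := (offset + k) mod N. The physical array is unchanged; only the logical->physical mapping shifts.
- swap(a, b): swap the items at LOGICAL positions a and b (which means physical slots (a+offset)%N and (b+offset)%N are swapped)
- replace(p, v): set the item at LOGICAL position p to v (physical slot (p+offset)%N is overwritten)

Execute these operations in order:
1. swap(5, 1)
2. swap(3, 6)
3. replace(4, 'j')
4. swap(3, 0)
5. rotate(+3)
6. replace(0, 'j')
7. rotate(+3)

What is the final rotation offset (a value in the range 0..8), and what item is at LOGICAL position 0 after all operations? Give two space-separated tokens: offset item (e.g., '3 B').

Answer: 6 D

Derivation:
After op 1 (swap(5, 1)): offset=0, physical=[A,F,C,D,E,B,G,H,I], logical=[A,F,C,D,E,B,G,H,I]
After op 2 (swap(3, 6)): offset=0, physical=[A,F,C,G,E,B,D,H,I], logical=[A,F,C,G,E,B,D,H,I]
After op 3 (replace(4, 'j')): offset=0, physical=[A,F,C,G,j,B,D,H,I], logical=[A,F,C,G,j,B,D,H,I]
After op 4 (swap(3, 0)): offset=0, physical=[G,F,C,A,j,B,D,H,I], logical=[G,F,C,A,j,B,D,H,I]
After op 5 (rotate(+3)): offset=3, physical=[G,F,C,A,j,B,D,H,I], logical=[A,j,B,D,H,I,G,F,C]
After op 6 (replace(0, 'j')): offset=3, physical=[G,F,C,j,j,B,D,H,I], logical=[j,j,B,D,H,I,G,F,C]
After op 7 (rotate(+3)): offset=6, physical=[G,F,C,j,j,B,D,H,I], logical=[D,H,I,G,F,C,j,j,B]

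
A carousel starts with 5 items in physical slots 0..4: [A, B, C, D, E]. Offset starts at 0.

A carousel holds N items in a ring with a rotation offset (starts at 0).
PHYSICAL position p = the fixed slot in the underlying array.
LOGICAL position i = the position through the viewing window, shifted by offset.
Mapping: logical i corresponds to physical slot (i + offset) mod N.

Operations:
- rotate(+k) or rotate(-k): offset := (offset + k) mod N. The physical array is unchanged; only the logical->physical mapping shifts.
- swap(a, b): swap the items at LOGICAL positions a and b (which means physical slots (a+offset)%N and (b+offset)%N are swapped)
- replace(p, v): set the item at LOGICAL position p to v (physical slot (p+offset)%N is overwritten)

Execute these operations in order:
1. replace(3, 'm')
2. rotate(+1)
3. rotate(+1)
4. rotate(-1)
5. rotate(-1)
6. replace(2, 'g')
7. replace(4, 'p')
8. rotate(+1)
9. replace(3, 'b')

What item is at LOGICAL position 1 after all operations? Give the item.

After op 1 (replace(3, 'm')): offset=0, physical=[A,B,C,m,E], logical=[A,B,C,m,E]
After op 2 (rotate(+1)): offset=1, physical=[A,B,C,m,E], logical=[B,C,m,E,A]
After op 3 (rotate(+1)): offset=2, physical=[A,B,C,m,E], logical=[C,m,E,A,B]
After op 4 (rotate(-1)): offset=1, physical=[A,B,C,m,E], logical=[B,C,m,E,A]
After op 5 (rotate(-1)): offset=0, physical=[A,B,C,m,E], logical=[A,B,C,m,E]
After op 6 (replace(2, 'g')): offset=0, physical=[A,B,g,m,E], logical=[A,B,g,m,E]
After op 7 (replace(4, 'p')): offset=0, physical=[A,B,g,m,p], logical=[A,B,g,m,p]
After op 8 (rotate(+1)): offset=1, physical=[A,B,g,m,p], logical=[B,g,m,p,A]
After op 9 (replace(3, 'b')): offset=1, physical=[A,B,g,m,b], logical=[B,g,m,b,A]

Answer: g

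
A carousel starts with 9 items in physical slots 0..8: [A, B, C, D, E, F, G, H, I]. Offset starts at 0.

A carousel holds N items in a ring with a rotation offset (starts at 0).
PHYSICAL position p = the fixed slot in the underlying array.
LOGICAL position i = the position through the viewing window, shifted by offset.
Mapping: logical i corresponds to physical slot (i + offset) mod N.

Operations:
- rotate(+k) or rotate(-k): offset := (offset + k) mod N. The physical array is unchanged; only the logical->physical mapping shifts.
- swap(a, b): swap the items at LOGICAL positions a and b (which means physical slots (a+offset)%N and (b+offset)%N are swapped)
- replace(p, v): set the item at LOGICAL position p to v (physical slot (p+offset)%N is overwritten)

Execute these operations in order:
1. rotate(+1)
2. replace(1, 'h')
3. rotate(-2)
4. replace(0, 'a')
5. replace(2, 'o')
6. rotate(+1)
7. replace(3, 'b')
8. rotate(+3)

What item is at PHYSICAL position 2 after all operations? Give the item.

After op 1 (rotate(+1)): offset=1, physical=[A,B,C,D,E,F,G,H,I], logical=[B,C,D,E,F,G,H,I,A]
After op 2 (replace(1, 'h')): offset=1, physical=[A,B,h,D,E,F,G,H,I], logical=[B,h,D,E,F,G,H,I,A]
After op 3 (rotate(-2)): offset=8, physical=[A,B,h,D,E,F,G,H,I], logical=[I,A,B,h,D,E,F,G,H]
After op 4 (replace(0, 'a')): offset=8, physical=[A,B,h,D,E,F,G,H,a], logical=[a,A,B,h,D,E,F,G,H]
After op 5 (replace(2, 'o')): offset=8, physical=[A,o,h,D,E,F,G,H,a], logical=[a,A,o,h,D,E,F,G,H]
After op 6 (rotate(+1)): offset=0, physical=[A,o,h,D,E,F,G,H,a], logical=[A,o,h,D,E,F,G,H,a]
After op 7 (replace(3, 'b')): offset=0, physical=[A,o,h,b,E,F,G,H,a], logical=[A,o,h,b,E,F,G,H,a]
After op 8 (rotate(+3)): offset=3, physical=[A,o,h,b,E,F,G,H,a], logical=[b,E,F,G,H,a,A,o,h]

Answer: h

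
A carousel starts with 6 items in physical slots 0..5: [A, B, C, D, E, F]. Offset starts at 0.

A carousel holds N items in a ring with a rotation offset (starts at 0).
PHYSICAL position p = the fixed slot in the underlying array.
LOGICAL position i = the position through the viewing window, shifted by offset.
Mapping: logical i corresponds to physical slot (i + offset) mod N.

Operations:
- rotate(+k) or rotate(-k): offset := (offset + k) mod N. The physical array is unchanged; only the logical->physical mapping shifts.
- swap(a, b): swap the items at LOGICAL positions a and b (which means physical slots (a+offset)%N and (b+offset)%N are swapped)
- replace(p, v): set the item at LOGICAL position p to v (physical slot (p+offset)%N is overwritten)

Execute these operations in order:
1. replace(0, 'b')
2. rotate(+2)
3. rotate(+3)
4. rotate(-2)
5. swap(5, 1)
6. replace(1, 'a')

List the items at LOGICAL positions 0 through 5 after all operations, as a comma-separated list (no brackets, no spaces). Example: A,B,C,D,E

Answer: D,a,F,b,B,E

Derivation:
After op 1 (replace(0, 'b')): offset=0, physical=[b,B,C,D,E,F], logical=[b,B,C,D,E,F]
After op 2 (rotate(+2)): offset=2, physical=[b,B,C,D,E,F], logical=[C,D,E,F,b,B]
After op 3 (rotate(+3)): offset=5, physical=[b,B,C,D,E,F], logical=[F,b,B,C,D,E]
After op 4 (rotate(-2)): offset=3, physical=[b,B,C,D,E,F], logical=[D,E,F,b,B,C]
After op 5 (swap(5, 1)): offset=3, physical=[b,B,E,D,C,F], logical=[D,C,F,b,B,E]
After op 6 (replace(1, 'a')): offset=3, physical=[b,B,E,D,a,F], logical=[D,a,F,b,B,E]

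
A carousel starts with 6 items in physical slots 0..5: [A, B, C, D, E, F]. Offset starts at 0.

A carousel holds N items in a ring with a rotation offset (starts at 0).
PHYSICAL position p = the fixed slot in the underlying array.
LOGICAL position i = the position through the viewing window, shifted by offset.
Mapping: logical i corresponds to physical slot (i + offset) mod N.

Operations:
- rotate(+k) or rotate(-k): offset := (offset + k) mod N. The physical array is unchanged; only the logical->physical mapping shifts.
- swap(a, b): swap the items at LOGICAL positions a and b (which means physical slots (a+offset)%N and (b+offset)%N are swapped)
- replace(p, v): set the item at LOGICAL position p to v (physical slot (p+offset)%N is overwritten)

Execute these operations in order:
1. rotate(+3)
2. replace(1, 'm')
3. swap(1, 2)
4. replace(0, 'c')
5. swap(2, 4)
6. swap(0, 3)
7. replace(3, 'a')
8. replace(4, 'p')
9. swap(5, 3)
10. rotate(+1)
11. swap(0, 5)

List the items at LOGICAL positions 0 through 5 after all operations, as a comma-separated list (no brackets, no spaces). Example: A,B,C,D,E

After op 1 (rotate(+3)): offset=3, physical=[A,B,C,D,E,F], logical=[D,E,F,A,B,C]
After op 2 (replace(1, 'm')): offset=3, physical=[A,B,C,D,m,F], logical=[D,m,F,A,B,C]
After op 3 (swap(1, 2)): offset=3, physical=[A,B,C,D,F,m], logical=[D,F,m,A,B,C]
After op 4 (replace(0, 'c')): offset=3, physical=[A,B,C,c,F,m], logical=[c,F,m,A,B,C]
After op 5 (swap(2, 4)): offset=3, physical=[A,m,C,c,F,B], logical=[c,F,B,A,m,C]
After op 6 (swap(0, 3)): offset=3, physical=[c,m,C,A,F,B], logical=[A,F,B,c,m,C]
After op 7 (replace(3, 'a')): offset=3, physical=[a,m,C,A,F,B], logical=[A,F,B,a,m,C]
After op 8 (replace(4, 'p')): offset=3, physical=[a,p,C,A,F,B], logical=[A,F,B,a,p,C]
After op 9 (swap(5, 3)): offset=3, physical=[C,p,a,A,F,B], logical=[A,F,B,C,p,a]
After op 10 (rotate(+1)): offset=4, physical=[C,p,a,A,F,B], logical=[F,B,C,p,a,A]
After op 11 (swap(0, 5)): offset=4, physical=[C,p,a,F,A,B], logical=[A,B,C,p,a,F]

Answer: A,B,C,p,a,F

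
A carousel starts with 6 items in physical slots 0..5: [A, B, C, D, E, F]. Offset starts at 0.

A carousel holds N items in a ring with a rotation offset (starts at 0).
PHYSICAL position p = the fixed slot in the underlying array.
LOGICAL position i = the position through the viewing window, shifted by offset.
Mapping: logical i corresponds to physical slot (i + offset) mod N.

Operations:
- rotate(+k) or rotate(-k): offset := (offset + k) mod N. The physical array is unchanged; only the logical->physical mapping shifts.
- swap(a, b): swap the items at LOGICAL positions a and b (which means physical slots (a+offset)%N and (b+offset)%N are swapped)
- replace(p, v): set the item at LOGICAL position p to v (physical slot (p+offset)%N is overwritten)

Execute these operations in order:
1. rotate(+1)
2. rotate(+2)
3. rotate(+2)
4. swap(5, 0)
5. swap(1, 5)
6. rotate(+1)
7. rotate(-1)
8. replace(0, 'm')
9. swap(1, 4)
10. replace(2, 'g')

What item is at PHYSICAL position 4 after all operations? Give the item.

After op 1 (rotate(+1)): offset=1, physical=[A,B,C,D,E,F], logical=[B,C,D,E,F,A]
After op 2 (rotate(+2)): offset=3, physical=[A,B,C,D,E,F], logical=[D,E,F,A,B,C]
After op 3 (rotate(+2)): offset=5, physical=[A,B,C,D,E,F], logical=[F,A,B,C,D,E]
After op 4 (swap(5, 0)): offset=5, physical=[A,B,C,D,F,E], logical=[E,A,B,C,D,F]
After op 5 (swap(1, 5)): offset=5, physical=[F,B,C,D,A,E], logical=[E,F,B,C,D,A]
After op 6 (rotate(+1)): offset=0, physical=[F,B,C,D,A,E], logical=[F,B,C,D,A,E]
After op 7 (rotate(-1)): offset=5, physical=[F,B,C,D,A,E], logical=[E,F,B,C,D,A]
After op 8 (replace(0, 'm')): offset=5, physical=[F,B,C,D,A,m], logical=[m,F,B,C,D,A]
After op 9 (swap(1, 4)): offset=5, physical=[D,B,C,F,A,m], logical=[m,D,B,C,F,A]
After op 10 (replace(2, 'g')): offset=5, physical=[D,g,C,F,A,m], logical=[m,D,g,C,F,A]

Answer: A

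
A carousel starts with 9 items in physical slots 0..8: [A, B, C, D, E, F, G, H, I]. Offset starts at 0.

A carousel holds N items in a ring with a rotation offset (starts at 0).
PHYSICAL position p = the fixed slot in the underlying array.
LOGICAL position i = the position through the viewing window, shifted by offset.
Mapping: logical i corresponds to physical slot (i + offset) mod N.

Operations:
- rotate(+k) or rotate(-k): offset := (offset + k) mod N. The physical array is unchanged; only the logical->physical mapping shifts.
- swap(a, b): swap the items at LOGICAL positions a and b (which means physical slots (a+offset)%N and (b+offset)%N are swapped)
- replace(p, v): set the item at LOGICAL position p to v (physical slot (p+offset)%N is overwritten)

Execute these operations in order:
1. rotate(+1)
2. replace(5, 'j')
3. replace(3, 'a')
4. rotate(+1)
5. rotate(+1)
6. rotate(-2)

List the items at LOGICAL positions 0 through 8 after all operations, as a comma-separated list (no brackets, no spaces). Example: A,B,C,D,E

After op 1 (rotate(+1)): offset=1, physical=[A,B,C,D,E,F,G,H,I], logical=[B,C,D,E,F,G,H,I,A]
After op 2 (replace(5, 'j')): offset=1, physical=[A,B,C,D,E,F,j,H,I], logical=[B,C,D,E,F,j,H,I,A]
After op 3 (replace(3, 'a')): offset=1, physical=[A,B,C,D,a,F,j,H,I], logical=[B,C,D,a,F,j,H,I,A]
After op 4 (rotate(+1)): offset=2, physical=[A,B,C,D,a,F,j,H,I], logical=[C,D,a,F,j,H,I,A,B]
After op 5 (rotate(+1)): offset=3, physical=[A,B,C,D,a,F,j,H,I], logical=[D,a,F,j,H,I,A,B,C]
After op 6 (rotate(-2)): offset=1, physical=[A,B,C,D,a,F,j,H,I], logical=[B,C,D,a,F,j,H,I,A]

Answer: B,C,D,a,F,j,H,I,A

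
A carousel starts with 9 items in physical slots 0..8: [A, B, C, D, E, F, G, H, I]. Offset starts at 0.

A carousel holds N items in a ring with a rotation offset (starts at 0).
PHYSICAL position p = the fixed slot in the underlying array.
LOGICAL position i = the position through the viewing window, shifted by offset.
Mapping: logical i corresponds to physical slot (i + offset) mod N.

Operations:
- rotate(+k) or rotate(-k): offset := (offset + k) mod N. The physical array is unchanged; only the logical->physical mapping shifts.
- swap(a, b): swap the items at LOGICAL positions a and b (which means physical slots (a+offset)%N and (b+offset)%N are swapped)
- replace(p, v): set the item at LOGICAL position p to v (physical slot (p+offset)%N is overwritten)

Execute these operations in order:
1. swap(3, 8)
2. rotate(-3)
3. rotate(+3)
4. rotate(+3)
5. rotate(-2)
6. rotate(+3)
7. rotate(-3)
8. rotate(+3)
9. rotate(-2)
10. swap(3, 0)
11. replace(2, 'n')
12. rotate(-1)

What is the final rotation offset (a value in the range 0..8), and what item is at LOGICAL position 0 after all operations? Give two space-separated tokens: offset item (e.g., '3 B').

Answer: 1 B

Derivation:
After op 1 (swap(3, 8)): offset=0, physical=[A,B,C,I,E,F,G,H,D], logical=[A,B,C,I,E,F,G,H,D]
After op 2 (rotate(-3)): offset=6, physical=[A,B,C,I,E,F,G,H,D], logical=[G,H,D,A,B,C,I,E,F]
After op 3 (rotate(+3)): offset=0, physical=[A,B,C,I,E,F,G,H,D], logical=[A,B,C,I,E,F,G,H,D]
After op 4 (rotate(+3)): offset=3, physical=[A,B,C,I,E,F,G,H,D], logical=[I,E,F,G,H,D,A,B,C]
After op 5 (rotate(-2)): offset=1, physical=[A,B,C,I,E,F,G,H,D], logical=[B,C,I,E,F,G,H,D,A]
After op 6 (rotate(+3)): offset=4, physical=[A,B,C,I,E,F,G,H,D], logical=[E,F,G,H,D,A,B,C,I]
After op 7 (rotate(-3)): offset=1, physical=[A,B,C,I,E,F,G,H,D], logical=[B,C,I,E,F,G,H,D,A]
After op 8 (rotate(+3)): offset=4, physical=[A,B,C,I,E,F,G,H,D], logical=[E,F,G,H,D,A,B,C,I]
After op 9 (rotate(-2)): offset=2, physical=[A,B,C,I,E,F,G,H,D], logical=[C,I,E,F,G,H,D,A,B]
After op 10 (swap(3, 0)): offset=2, physical=[A,B,F,I,E,C,G,H,D], logical=[F,I,E,C,G,H,D,A,B]
After op 11 (replace(2, 'n')): offset=2, physical=[A,B,F,I,n,C,G,H,D], logical=[F,I,n,C,G,H,D,A,B]
After op 12 (rotate(-1)): offset=1, physical=[A,B,F,I,n,C,G,H,D], logical=[B,F,I,n,C,G,H,D,A]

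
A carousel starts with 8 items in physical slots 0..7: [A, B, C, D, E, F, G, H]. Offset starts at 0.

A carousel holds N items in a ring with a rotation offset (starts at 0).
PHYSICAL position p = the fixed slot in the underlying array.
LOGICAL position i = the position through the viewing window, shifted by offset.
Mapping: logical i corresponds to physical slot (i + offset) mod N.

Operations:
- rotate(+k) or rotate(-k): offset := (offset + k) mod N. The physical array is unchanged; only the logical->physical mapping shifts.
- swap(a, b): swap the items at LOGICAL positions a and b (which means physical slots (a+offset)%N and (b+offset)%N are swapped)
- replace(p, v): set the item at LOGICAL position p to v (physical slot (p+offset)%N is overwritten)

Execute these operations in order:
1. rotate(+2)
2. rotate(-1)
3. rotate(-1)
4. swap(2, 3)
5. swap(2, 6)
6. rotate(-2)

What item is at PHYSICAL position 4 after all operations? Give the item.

After op 1 (rotate(+2)): offset=2, physical=[A,B,C,D,E,F,G,H], logical=[C,D,E,F,G,H,A,B]
After op 2 (rotate(-1)): offset=1, physical=[A,B,C,D,E,F,G,H], logical=[B,C,D,E,F,G,H,A]
After op 3 (rotate(-1)): offset=0, physical=[A,B,C,D,E,F,G,H], logical=[A,B,C,D,E,F,G,H]
After op 4 (swap(2, 3)): offset=0, physical=[A,B,D,C,E,F,G,H], logical=[A,B,D,C,E,F,G,H]
After op 5 (swap(2, 6)): offset=0, physical=[A,B,G,C,E,F,D,H], logical=[A,B,G,C,E,F,D,H]
After op 6 (rotate(-2)): offset=6, physical=[A,B,G,C,E,F,D,H], logical=[D,H,A,B,G,C,E,F]

Answer: E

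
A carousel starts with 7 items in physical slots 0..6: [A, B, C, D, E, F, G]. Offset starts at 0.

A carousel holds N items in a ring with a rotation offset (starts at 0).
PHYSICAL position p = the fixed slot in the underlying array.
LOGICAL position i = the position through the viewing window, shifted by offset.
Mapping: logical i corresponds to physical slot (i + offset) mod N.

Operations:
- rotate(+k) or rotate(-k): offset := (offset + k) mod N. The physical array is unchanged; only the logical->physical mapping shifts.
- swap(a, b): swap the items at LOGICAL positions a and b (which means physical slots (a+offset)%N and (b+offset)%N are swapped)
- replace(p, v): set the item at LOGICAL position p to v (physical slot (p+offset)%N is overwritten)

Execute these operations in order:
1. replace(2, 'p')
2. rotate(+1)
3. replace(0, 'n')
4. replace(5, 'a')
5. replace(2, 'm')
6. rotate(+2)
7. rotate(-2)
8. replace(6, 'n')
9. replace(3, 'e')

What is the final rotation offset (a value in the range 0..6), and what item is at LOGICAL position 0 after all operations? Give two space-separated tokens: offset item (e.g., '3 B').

Answer: 1 n

Derivation:
After op 1 (replace(2, 'p')): offset=0, physical=[A,B,p,D,E,F,G], logical=[A,B,p,D,E,F,G]
After op 2 (rotate(+1)): offset=1, physical=[A,B,p,D,E,F,G], logical=[B,p,D,E,F,G,A]
After op 3 (replace(0, 'n')): offset=1, physical=[A,n,p,D,E,F,G], logical=[n,p,D,E,F,G,A]
After op 4 (replace(5, 'a')): offset=1, physical=[A,n,p,D,E,F,a], logical=[n,p,D,E,F,a,A]
After op 5 (replace(2, 'm')): offset=1, physical=[A,n,p,m,E,F,a], logical=[n,p,m,E,F,a,A]
After op 6 (rotate(+2)): offset=3, physical=[A,n,p,m,E,F,a], logical=[m,E,F,a,A,n,p]
After op 7 (rotate(-2)): offset=1, physical=[A,n,p,m,E,F,a], logical=[n,p,m,E,F,a,A]
After op 8 (replace(6, 'n')): offset=1, physical=[n,n,p,m,E,F,a], logical=[n,p,m,E,F,a,n]
After op 9 (replace(3, 'e')): offset=1, physical=[n,n,p,m,e,F,a], logical=[n,p,m,e,F,a,n]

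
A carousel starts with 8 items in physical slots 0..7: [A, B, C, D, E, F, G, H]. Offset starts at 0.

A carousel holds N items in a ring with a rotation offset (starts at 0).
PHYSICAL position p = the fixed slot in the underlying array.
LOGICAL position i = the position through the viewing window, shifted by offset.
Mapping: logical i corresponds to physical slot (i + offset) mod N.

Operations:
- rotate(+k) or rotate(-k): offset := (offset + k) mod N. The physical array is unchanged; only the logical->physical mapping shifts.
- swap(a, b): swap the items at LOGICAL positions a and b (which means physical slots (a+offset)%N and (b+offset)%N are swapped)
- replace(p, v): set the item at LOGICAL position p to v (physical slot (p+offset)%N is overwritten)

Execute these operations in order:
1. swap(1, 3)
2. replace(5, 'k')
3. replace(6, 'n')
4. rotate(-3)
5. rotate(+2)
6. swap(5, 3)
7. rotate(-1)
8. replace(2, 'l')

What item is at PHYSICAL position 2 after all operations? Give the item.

Answer: E

Derivation:
After op 1 (swap(1, 3)): offset=0, physical=[A,D,C,B,E,F,G,H], logical=[A,D,C,B,E,F,G,H]
After op 2 (replace(5, 'k')): offset=0, physical=[A,D,C,B,E,k,G,H], logical=[A,D,C,B,E,k,G,H]
After op 3 (replace(6, 'n')): offset=0, physical=[A,D,C,B,E,k,n,H], logical=[A,D,C,B,E,k,n,H]
After op 4 (rotate(-3)): offset=5, physical=[A,D,C,B,E,k,n,H], logical=[k,n,H,A,D,C,B,E]
After op 5 (rotate(+2)): offset=7, physical=[A,D,C,B,E,k,n,H], logical=[H,A,D,C,B,E,k,n]
After op 6 (swap(5, 3)): offset=7, physical=[A,D,E,B,C,k,n,H], logical=[H,A,D,E,B,C,k,n]
After op 7 (rotate(-1)): offset=6, physical=[A,D,E,B,C,k,n,H], logical=[n,H,A,D,E,B,C,k]
After op 8 (replace(2, 'l')): offset=6, physical=[l,D,E,B,C,k,n,H], logical=[n,H,l,D,E,B,C,k]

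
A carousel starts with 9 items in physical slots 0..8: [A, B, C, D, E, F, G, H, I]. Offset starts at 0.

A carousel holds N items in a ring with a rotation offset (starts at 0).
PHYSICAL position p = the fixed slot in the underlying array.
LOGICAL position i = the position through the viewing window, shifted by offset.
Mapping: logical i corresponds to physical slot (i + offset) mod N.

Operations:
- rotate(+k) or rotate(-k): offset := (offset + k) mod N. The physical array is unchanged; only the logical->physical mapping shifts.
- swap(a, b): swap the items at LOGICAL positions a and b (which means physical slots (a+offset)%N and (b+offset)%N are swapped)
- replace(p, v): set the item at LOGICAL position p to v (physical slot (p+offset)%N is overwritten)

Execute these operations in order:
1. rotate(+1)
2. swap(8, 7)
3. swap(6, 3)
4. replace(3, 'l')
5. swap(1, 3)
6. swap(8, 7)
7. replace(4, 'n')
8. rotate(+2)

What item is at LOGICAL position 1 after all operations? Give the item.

Answer: C

Derivation:
After op 1 (rotate(+1)): offset=1, physical=[A,B,C,D,E,F,G,H,I], logical=[B,C,D,E,F,G,H,I,A]
After op 2 (swap(8, 7)): offset=1, physical=[I,B,C,D,E,F,G,H,A], logical=[B,C,D,E,F,G,H,A,I]
After op 3 (swap(6, 3)): offset=1, physical=[I,B,C,D,H,F,G,E,A], logical=[B,C,D,H,F,G,E,A,I]
After op 4 (replace(3, 'l')): offset=1, physical=[I,B,C,D,l,F,G,E,A], logical=[B,C,D,l,F,G,E,A,I]
After op 5 (swap(1, 3)): offset=1, physical=[I,B,l,D,C,F,G,E,A], logical=[B,l,D,C,F,G,E,A,I]
After op 6 (swap(8, 7)): offset=1, physical=[A,B,l,D,C,F,G,E,I], logical=[B,l,D,C,F,G,E,I,A]
After op 7 (replace(4, 'n')): offset=1, physical=[A,B,l,D,C,n,G,E,I], logical=[B,l,D,C,n,G,E,I,A]
After op 8 (rotate(+2)): offset=3, physical=[A,B,l,D,C,n,G,E,I], logical=[D,C,n,G,E,I,A,B,l]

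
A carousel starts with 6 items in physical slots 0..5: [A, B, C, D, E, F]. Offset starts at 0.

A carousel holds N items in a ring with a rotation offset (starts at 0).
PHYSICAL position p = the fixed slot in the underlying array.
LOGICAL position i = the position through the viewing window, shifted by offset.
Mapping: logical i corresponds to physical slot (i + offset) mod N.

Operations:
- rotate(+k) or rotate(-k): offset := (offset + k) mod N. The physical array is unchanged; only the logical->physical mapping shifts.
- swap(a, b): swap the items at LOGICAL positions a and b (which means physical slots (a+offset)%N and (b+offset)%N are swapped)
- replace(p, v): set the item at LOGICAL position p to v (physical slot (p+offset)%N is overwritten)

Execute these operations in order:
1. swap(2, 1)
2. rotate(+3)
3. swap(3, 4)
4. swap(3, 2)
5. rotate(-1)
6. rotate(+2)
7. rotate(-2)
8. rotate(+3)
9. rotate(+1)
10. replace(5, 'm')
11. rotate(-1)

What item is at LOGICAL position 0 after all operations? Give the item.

Answer: m

Derivation:
After op 1 (swap(2, 1)): offset=0, physical=[A,C,B,D,E,F], logical=[A,C,B,D,E,F]
After op 2 (rotate(+3)): offset=3, physical=[A,C,B,D,E,F], logical=[D,E,F,A,C,B]
After op 3 (swap(3, 4)): offset=3, physical=[C,A,B,D,E,F], logical=[D,E,F,C,A,B]
After op 4 (swap(3, 2)): offset=3, physical=[F,A,B,D,E,C], logical=[D,E,C,F,A,B]
After op 5 (rotate(-1)): offset=2, physical=[F,A,B,D,E,C], logical=[B,D,E,C,F,A]
After op 6 (rotate(+2)): offset=4, physical=[F,A,B,D,E,C], logical=[E,C,F,A,B,D]
After op 7 (rotate(-2)): offset=2, physical=[F,A,B,D,E,C], logical=[B,D,E,C,F,A]
After op 8 (rotate(+3)): offset=5, physical=[F,A,B,D,E,C], logical=[C,F,A,B,D,E]
After op 9 (rotate(+1)): offset=0, physical=[F,A,B,D,E,C], logical=[F,A,B,D,E,C]
After op 10 (replace(5, 'm')): offset=0, physical=[F,A,B,D,E,m], logical=[F,A,B,D,E,m]
After op 11 (rotate(-1)): offset=5, physical=[F,A,B,D,E,m], logical=[m,F,A,B,D,E]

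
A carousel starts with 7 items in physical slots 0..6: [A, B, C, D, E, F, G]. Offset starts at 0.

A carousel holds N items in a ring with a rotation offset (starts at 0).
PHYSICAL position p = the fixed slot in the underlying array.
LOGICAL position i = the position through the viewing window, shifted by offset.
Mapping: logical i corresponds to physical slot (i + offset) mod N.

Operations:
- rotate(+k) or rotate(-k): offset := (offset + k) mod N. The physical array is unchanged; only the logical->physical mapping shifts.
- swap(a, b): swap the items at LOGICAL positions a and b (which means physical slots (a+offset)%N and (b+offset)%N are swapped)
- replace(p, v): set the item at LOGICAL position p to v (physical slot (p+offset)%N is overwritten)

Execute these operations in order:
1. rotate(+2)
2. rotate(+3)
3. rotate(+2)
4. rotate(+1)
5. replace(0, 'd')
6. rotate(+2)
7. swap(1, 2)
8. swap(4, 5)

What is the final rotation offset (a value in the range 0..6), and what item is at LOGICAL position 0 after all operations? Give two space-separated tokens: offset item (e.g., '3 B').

Answer: 3 D

Derivation:
After op 1 (rotate(+2)): offset=2, physical=[A,B,C,D,E,F,G], logical=[C,D,E,F,G,A,B]
After op 2 (rotate(+3)): offset=5, physical=[A,B,C,D,E,F,G], logical=[F,G,A,B,C,D,E]
After op 3 (rotate(+2)): offset=0, physical=[A,B,C,D,E,F,G], logical=[A,B,C,D,E,F,G]
After op 4 (rotate(+1)): offset=1, physical=[A,B,C,D,E,F,G], logical=[B,C,D,E,F,G,A]
After op 5 (replace(0, 'd')): offset=1, physical=[A,d,C,D,E,F,G], logical=[d,C,D,E,F,G,A]
After op 6 (rotate(+2)): offset=3, physical=[A,d,C,D,E,F,G], logical=[D,E,F,G,A,d,C]
After op 7 (swap(1, 2)): offset=3, physical=[A,d,C,D,F,E,G], logical=[D,F,E,G,A,d,C]
After op 8 (swap(4, 5)): offset=3, physical=[d,A,C,D,F,E,G], logical=[D,F,E,G,d,A,C]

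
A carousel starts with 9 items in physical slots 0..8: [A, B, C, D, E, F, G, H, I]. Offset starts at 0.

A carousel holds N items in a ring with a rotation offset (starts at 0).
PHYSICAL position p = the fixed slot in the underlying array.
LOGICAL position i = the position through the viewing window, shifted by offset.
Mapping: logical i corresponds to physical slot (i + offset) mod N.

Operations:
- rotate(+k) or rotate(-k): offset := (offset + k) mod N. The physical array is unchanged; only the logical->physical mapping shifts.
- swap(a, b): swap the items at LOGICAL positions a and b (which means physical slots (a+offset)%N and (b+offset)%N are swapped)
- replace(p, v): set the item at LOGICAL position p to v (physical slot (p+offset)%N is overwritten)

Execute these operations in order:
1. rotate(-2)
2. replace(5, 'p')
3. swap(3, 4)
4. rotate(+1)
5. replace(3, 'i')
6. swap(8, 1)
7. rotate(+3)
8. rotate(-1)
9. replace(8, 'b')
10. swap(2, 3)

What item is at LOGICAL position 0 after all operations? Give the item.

After op 1 (rotate(-2)): offset=7, physical=[A,B,C,D,E,F,G,H,I], logical=[H,I,A,B,C,D,E,F,G]
After op 2 (replace(5, 'p')): offset=7, physical=[A,B,C,p,E,F,G,H,I], logical=[H,I,A,B,C,p,E,F,G]
After op 3 (swap(3, 4)): offset=7, physical=[A,C,B,p,E,F,G,H,I], logical=[H,I,A,C,B,p,E,F,G]
After op 4 (rotate(+1)): offset=8, physical=[A,C,B,p,E,F,G,H,I], logical=[I,A,C,B,p,E,F,G,H]
After op 5 (replace(3, 'i')): offset=8, physical=[A,C,i,p,E,F,G,H,I], logical=[I,A,C,i,p,E,F,G,H]
After op 6 (swap(8, 1)): offset=8, physical=[H,C,i,p,E,F,G,A,I], logical=[I,H,C,i,p,E,F,G,A]
After op 7 (rotate(+3)): offset=2, physical=[H,C,i,p,E,F,G,A,I], logical=[i,p,E,F,G,A,I,H,C]
After op 8 (rotate(-1)): offset=1, physical=[H,C,i,p,E,F,G,A,I], logical=[C,i,p,E,F,G,A,I,H]
After op 9 (replace(8, 'b')): offset=1, physical=[b,C,i,p,E,F,G,A,I], logical=[C,i,p,E,F,G,A,I,b]
After op 10 (swap(2, 3)): offset=1, physical=[b,C,i,E,p,F,G,A,I], logical=[C,i,E,p,F,G,A,I,b]

Answer: C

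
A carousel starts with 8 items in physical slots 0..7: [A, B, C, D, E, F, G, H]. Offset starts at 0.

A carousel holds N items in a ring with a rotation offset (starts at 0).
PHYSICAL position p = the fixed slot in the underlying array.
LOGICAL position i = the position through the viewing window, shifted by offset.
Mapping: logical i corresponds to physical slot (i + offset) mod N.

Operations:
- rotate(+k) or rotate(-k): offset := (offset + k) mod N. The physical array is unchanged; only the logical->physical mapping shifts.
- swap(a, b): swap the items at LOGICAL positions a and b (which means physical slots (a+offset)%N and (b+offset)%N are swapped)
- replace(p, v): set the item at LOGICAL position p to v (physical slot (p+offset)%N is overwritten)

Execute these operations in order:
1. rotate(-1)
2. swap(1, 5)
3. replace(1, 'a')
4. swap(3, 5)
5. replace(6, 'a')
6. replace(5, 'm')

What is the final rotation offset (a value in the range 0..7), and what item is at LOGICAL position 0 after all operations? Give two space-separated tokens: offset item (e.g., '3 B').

Answer: 7 H

Derivation:
After op 1 (rotate(-1)): offset=7, physical=[A,B,C,D,E,F,G,H], logical=[H,A,B,C,D,E,F,G]
After op 2 (swap(1, 5)): offset=7, physical=[E,B,C,D,A,F,G,H], logical=[H,E,B,C,D,A,F,G]
After op 3 (replace(1, 'a')): offset=7, physical=[a,B,C,D,A,F,G,H], logical=[H,a,B,C,D,A,F,G]
After op 4 (swap(3, 5)): offset=7, physical=[a,B,A,D,C,F,G,H], logical=[H,a,B,A,D,C,F,G]
After op 5 (replace(6, 'a')): offset=7, physical=[a,B,A,D,C,a,G,H], logical=[H,a,B,A,D,C,a,G]
After op 6 (replace(5, 'm')): offset=7, physical=[a,B,A,D,m,a,G,H], logical=[H,a,B,A,D,m,a,G]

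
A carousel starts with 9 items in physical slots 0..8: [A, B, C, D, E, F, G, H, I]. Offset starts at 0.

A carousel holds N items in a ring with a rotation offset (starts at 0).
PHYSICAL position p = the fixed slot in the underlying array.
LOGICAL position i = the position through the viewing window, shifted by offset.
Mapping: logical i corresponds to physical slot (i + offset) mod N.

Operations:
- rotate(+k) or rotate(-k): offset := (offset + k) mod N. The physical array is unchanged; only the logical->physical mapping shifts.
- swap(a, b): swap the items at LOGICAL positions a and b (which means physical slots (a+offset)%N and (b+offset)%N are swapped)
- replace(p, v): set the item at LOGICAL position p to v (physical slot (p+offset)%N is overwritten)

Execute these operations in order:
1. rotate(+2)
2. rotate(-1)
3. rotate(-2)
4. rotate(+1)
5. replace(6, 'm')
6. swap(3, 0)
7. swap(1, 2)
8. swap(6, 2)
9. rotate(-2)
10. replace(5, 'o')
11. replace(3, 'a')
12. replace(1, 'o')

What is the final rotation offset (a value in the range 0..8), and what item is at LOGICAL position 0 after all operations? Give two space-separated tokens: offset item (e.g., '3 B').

Answer: 7 H

Derivation:
After op 1 (rotate(+2)): offset=2, physical=[A,B,C,D,E,F,G,H,I], logical=[C,D,E,F,G,H,I,A,B]
After op 2 (rotate(-1)): offset=1, physical=[A,B,C,D,E,F,G,H,I], logical=[B,C,D,E,F,G,H,I,A]
After op 3 (rotate(-2)): offset=8, physical=[A,B,C,D,E,F,G,H,I], logical=[I,A,B,C,D,E,F,G,H]
After op 4 (rotate(+1)): offset=0, physical=[A,B,C,D,E,F,G,H,I], logical=[A,B,C,D,E,F,G,H,I]
After op 5 (replace(6, 'm')): offset=0, physical=[A,B,C,D,E,F,m,H,I], logical=[A,B,C,D,E,F,m,H,I]
After op 6 (swap(3, 0)): offset=0, physical=[D,B,C,A,E,F,m,H,I], logical=[D,B,C,A,E,F,m,H,I]
After op 7 (swap(1, 2)): offset=0, physical=[D,C,B,A,E,F,m,H,I], logical=[D,C,B,A,E,F,m,H,I]
After op 8 (swap(6, 2)): offset=0, physical=[D,C,m,A,E,F,B,H,I], logical=[D,C,m,A,E,F,B,H,I]
After op 9 (rotate(-2)): offset=7, physical=[D,C,m,A,E,F,B,H,I], logical=[H,I,D,C,m,A,E,F,B]
After op 10 (replace(5, 'o')): offset=7, physical=[D,C,m,o,E,F,B,H,I], logical=[H,I,D,C,m,o,E,F,B]
After op 11 (replace(3, 'a')): offset=7, physical=[D,a,m,o,E,F,B,H,I], logical=[H,I,D,a,m,o,E,F,B]
After op 12 (replace(1, 'o')): offset=7, physical=[D,a,m,o,E,F,B,H,o], logical=[H,o,D,a,m,o,E,F,B]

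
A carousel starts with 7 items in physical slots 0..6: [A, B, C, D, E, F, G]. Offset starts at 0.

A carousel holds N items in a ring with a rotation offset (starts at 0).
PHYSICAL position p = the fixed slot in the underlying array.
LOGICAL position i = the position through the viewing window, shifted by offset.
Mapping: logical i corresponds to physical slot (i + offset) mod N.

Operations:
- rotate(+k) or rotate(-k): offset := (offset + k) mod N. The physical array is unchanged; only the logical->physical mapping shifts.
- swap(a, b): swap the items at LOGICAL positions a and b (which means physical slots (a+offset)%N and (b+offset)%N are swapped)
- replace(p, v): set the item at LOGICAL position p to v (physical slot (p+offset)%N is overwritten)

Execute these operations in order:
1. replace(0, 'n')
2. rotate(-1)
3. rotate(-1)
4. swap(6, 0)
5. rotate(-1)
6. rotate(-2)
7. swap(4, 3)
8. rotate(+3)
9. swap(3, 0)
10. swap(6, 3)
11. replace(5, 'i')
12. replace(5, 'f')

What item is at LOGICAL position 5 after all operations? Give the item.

After op 1 (replace(0, 'n')): offset=0, physical=[n,B,C,D,E,F,G], logical=[n,B,C,D,E,F,G]
After op 2 (rotate(-1)): offset=6, physical=[n,B,C,D,E,F,G], logical=[G,n,B,C,D,E,F]
After op 3 (rotate(-1)): offset=5, physical=[n,B,C,D,E,F,G], logical=[F,G,n,B,C,D,E]
After op 4 (swap(6, 0)): offset=5, physical=[n,B,C,D,F,E,G], logical=[E,G,n,B,C,D,F]
After op 5 (rotate(-1)): offset=4, physical=[n,B,C,D,F,E,G], logical=[F,E,G,n,B,C,D]
After op 6 (rotate(-2)): offset=2, physical=[n,B,C,D,F,E,G], logical=[C,D,F,E,G,n,B]
After op 7 (swap(4, 3)): offset=2, physical=[n,B,C,D,F,G,E], logical=[C,D,F,G,E,n,B]
After op 8 (rotate(+3)): offset=5, physical=[n,B,C,D,F,G,E], logical=[G,E,n,B,C,D,F]
After op 9 (swap(3, 0)): offset=5, physical=[n,G,C,D,F,B,E], logical=[B,E,n,G,C,D,F]
After op 10 (swap(6, 3)): offset=5, physical=[n,F,C,D,G,B,E], logical=[B,E,n,F,C,D,G]
After op 11 (replace(5, 'i')): offset=5, physical=[n,F,C,i,G,B,E], logical=[B,E,n,F,C,i,G]
After op 12 (replace(5, 'f')): offset=5, physical=[n,F,C,f,G,B,E], logical=[B,E,n,F,C,f,G]

Answer: f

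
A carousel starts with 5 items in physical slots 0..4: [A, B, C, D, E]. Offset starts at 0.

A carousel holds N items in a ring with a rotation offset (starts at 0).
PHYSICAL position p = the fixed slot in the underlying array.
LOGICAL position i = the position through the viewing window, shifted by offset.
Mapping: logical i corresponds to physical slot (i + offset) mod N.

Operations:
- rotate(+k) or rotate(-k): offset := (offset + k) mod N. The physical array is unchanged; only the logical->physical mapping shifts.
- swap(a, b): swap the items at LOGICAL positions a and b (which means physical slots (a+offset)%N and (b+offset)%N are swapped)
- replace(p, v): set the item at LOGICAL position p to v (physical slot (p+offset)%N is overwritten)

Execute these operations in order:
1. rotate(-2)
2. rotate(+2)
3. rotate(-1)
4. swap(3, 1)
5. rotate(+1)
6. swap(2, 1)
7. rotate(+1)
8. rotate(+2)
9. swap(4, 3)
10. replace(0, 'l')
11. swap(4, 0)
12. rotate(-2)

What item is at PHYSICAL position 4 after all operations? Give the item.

Answer: E

Derivation:
After op 1 (rotate(-2)): offset=3, physical=[A,B,C,D,E], logical=[D,E,A,B,C]
After op 2 (rotate(+2)): offset=0, physical=[A,B,C,D,E], logical=[A,B,C,D,E]
After op 3 (rotate(-1)): offset=4, physical=[A,B,C,D,E], logical=[E,A,B,C,D]
After op 4 (swap(3, 1)): offset=4, physical=[C,B,A,D,E], logical=[E,C,B,A,D]
After op 5 (rotate(+1)): offset=0, physical=[C,B,A,D,E], logical=[C,B,A,D,E]
After op 6 (swap(2, 1)): offset=0, physical=[C,A,B,D,E], logical=[C,A,B,D,E]
After op 7 (rotate(+1)): offset=1, physical=[C,A,B,D,E], logical=[A,B,D,E,C]
After op 8 (rotate(+2)): offset=3, physical=[C,A,B,D,E], logical=[D,E,C,A,B]
After op 9 (swap(4, 3)): offset=3, physical=[C,B,A,D,E], logical=[D,E,C,B,A]
After op 10 (replace(0, 'l')): offset=3, physical=[C,B,A,l,E], logical=[l,E,C,B,A]
After op 11 (swap(4, 0)): offset=3, physical=[C,B,l,A,E], logical=[A,E,C,B,l]
After op 12 (rotate(-2)): offset=1, physical=[C,B,l,A,E], logical=[B,l,A,E,C]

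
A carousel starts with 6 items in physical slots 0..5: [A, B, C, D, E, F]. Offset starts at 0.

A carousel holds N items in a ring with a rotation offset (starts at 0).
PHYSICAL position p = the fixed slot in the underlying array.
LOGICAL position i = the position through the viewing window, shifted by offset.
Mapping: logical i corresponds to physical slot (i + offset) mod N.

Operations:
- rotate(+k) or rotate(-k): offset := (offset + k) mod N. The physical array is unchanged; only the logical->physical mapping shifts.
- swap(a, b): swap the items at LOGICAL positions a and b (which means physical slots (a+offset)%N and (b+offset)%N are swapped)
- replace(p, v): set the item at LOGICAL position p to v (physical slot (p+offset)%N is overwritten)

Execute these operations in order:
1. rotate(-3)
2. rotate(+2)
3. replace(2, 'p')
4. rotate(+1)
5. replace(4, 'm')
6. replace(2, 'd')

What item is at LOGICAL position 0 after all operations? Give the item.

Answer: A

Derivation:
After op 1 (rotate(-3)): offset=3, physical=[A,B,C,D,E,F], logical=[D,E,F,A,B,C]
After op 2 (rotate(+2)): offset=5, physical=[A,B,C,D,E,F], logical=[F,A,B,C,D,E]
After op 3 (replace(2, 'p')): offset=5, physical=[A,p,C,D,E,F], logical=[F,A,p,C,D,E]
After op 4 (rotate(+1)): offset=0, physical=[A,p,C,D,E,F], logical=[A,p,C,D,E,F]
After op 5 (replace(4, 'm')): offset=0, physical=[A,p,C,D,m,F], logical=[A,p,C,D,m,F]
After op 6 (replace(2, 'd')): offset=0, physical=[A,p,d,D,m,F], logical=[A,p,d,D,m,F]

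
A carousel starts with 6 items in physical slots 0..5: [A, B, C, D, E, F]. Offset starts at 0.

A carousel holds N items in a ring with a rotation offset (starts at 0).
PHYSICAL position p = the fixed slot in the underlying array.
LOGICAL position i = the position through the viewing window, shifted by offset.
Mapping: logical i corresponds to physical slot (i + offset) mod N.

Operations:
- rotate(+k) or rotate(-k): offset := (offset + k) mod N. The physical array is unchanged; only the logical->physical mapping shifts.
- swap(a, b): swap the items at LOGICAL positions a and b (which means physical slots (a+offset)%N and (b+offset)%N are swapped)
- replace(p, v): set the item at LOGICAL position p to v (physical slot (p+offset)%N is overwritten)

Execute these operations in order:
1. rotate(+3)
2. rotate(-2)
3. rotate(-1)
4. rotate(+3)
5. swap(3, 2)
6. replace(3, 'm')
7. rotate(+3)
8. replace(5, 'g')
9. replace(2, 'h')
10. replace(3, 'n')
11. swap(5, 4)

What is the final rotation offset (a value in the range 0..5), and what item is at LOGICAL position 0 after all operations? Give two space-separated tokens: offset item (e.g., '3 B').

After op 1 (rotate(+3)): offset=3, physical=[A,B,C,D,E,F], logical=[D,E,F,A,B,C]
After op 2 (rotate(-2)): offset=1, physical=[A,B,C,D,E,F], logical=[B,C,D,E,F,A]
After op 3 (rotate(-1)): offset=0, physical=[A,B,C,D,E,F], logical=[A,B,C,D,E,F]
After op 4 (rotate(+3)): offset=3, physical=[A,B,C,D,E,F], logical=[D,E,F,A,B,C]
After op 5 (swap(3, 2)): offset=3, physical=[F,B,C,D,E,A], logical=[D,E,A,F,B,C]
After op 6 (replace(3, 'm')): offset=3, physical=[m,B,C,D,E,A], logical=[D,E,A,m,B,C]
After op 7 (rotate(+3)): offset=0, physical=[m,B,C,D,E,A], logical=[m,B,C,D,E,A]
After op 8 (replace(5, 'g')): offset=0, physical=[m,B,C,D,E,g], logical=[m,B,C,D,E,g]
After op 9 (replace(2, 'h')): offset=0, physical=[m,B,h,D,E,g], logical=[m,B,h,D,E,g]
After op 10 (replace(3, 'n')): offset=0, physical=[m,B,h,n,E,g], logical=[m,B,h,n,E,g]
After op 11 (swap(5, 4)): offset=0, physical=[m,B,h,n,g,E], logical=[m,B,h,n,g,E]

Answer: 0 m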